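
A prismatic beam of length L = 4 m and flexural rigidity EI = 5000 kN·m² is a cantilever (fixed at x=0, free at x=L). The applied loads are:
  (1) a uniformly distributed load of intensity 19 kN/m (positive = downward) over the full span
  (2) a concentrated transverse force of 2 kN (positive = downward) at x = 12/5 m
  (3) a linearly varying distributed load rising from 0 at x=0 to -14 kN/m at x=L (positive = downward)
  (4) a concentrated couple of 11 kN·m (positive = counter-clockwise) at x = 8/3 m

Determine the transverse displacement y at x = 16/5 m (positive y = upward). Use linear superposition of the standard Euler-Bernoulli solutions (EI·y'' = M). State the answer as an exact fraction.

Load 1 — uniform load w=19 kN/m over full span:
  y_1 = -wx²(x²-4Lx+6L²)/(24EI) = -19·(16/5)²·((16/5)²-4·4·(16/5)+6·4²)/(24·5000) = -104576/1171875 m
Load 2 — point force P=2 kN at a=12/5 m (b=L-a=8/5):
  y_2 = -Pa²(3x-a)/(6EI)  [x>a] = -2·(12/5)²·(3·(16/5)-(12/5))/(6·5000) = -216/78125 m
Load 3 — triangular load w₀=-14 kN/m (0→w₀ over full span):
  y_3 = (w₀Lx³/12-w₀L²x²/6-w₀x⁵/(120L))/EI = ((-14)·4·(16/5)³/12-(-14)·4²·(16/5)²/6-(-14)·(16/5)⁵/(120·4))/5000 = 1401344/29296875 m
Load 4 — applied couple M₀=11 kN·m at a=8/3 m (b=L-a=4/3):
  y_4 = M₀a(2x-a)/(2EI)  [x>a] = 11·(8/3)·(2·(16/5)-(8/3))/(2·5000) = 308/28125 m
Superposition: y = Σ y_i = -2919668/87890625 m ≈ -0.033219 m

y(16/5) = -2919668/87890625 m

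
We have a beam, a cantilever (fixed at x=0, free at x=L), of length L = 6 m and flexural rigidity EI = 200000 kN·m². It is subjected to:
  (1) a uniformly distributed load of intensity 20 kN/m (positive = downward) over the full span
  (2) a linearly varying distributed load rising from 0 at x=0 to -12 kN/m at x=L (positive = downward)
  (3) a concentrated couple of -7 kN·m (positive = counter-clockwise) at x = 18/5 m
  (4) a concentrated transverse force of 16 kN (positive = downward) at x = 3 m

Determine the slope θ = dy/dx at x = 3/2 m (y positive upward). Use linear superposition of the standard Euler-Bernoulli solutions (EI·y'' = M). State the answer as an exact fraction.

Load 1 — uniform load w=20 kN/m over full span:
  θ_1 = -wx(x²-3Lx+3L²)/(6EI) = -20·(3/2)·((3/2)²-3·6·(3/2)+3·6²)/(6·200000) = -333/160000 rad
Load 2 — triangular load w₀=-12 kN/m (0→w₀ over full span):
  θ_2 = (w₀Lx²/4-w₀L²x/3-w₀x⁴/(24L))/EI = ((-12)·6·(3/2)²/4-(-12)·6²·(3/2)/3-(-12)·(3/2)⁴/(24·6))/200000 = 11259/12800000 rad
Load 3 — applied couple M₀=-7 kN·m at a=18/5 m (b=L-a=12/5):
  θ_3 = M₀x/EI  [x≤a] = (-7)·(3/2)/200000 = -21/400000 rad
Load 4 — point force P=16 kN at a=3 m (b=L-a=3):
  θ_4 = -Px(2a-x)/(2EI)  [x≤a] = -16·(3/2)·(2·3-(3/2))/(2·200000) = -27/100000 rad
Superposition: θ = Σ θ_i = -19509/12800000 rad ≈ -0.001524 rad

θ(3/2) = -19509/12800000 rad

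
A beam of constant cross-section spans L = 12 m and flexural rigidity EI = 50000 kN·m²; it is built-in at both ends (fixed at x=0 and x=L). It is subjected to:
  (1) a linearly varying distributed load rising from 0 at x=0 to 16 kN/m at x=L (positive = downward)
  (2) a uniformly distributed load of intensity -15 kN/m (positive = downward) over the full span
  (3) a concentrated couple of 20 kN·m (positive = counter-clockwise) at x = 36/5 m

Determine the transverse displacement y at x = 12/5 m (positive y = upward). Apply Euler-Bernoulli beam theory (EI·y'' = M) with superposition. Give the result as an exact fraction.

y(12/5) = 159336/48828125 m

Load 1 — triangular load w₀=16 kN/m (0→w₀ over full span):
  y_1 = -w₀x²(L-x)²(x+2L)/(120LEI) = -16·(12/5)²·(12-(12/5))²·((12/5)+2·12)/(120·12·50000) = -152064/48828125 m
Load 2 — uniform load w=-15 kN/m over full span:
  y_2 = -wx²(L-x)²/(24EI) = -(-15)·(12/5)²·(12-(12/5))²/(24·50000) = 2592/390625 m
Load 3 — applied couple M₀=20 kN·m at a=36/5 m (b=L-a=24/5):
  y_3 = (R_Ax³/6 - M_Ax²/2)/EI  [x≤a] with R_A=12/5, M_A=32/5 = ((12/5)·(12/5)³/6 - (32/5)·(12/5)²/2)/50000 = -504/1953125 m
Superposition: y = Σ y_i = 159336/48828125 m ≈ 0.003263 m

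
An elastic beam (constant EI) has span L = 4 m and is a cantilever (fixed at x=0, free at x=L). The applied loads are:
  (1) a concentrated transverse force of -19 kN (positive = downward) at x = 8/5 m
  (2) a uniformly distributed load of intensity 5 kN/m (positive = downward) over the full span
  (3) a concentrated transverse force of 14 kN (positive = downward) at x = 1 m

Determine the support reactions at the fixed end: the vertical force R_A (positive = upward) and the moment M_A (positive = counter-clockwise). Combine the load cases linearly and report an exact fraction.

Load 1 — point force P=-19 kN at a=8/5 m (b=L-a=12/5):
  R_A = P = (-19) = -19 kN
  M_A = Pa = (-19)·(8/5) = -152/5 kN·m
Load 2 — uniform load w=5 kN/m over full span:
  R_A = wL = 5·4 = 20 kN
  M_A = wL²/2 = 5·4²/2 = 40 kN·m
Load 3 — point force P=14 kN at a=1 m (b=L-a=3):
  R_A = P = 14 kN
  M_A = Pa = 14·1 = 14 kN·m
Superposition: R_A = 15 kN, M_A = 118/5 kN·m

R_A = 15 kN, M_A = 118/5 kN·m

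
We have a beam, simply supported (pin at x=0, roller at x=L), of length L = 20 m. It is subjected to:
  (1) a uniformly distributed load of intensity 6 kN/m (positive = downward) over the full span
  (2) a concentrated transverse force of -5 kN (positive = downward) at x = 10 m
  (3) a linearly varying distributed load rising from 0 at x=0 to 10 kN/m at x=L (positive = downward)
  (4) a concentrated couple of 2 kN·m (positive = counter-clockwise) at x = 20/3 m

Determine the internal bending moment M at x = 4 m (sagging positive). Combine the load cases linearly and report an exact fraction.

M(4) = 1552/5 kN·m

Load 1 — uniform load w=6 kN/m over full span:
  M_1 = wx(L-x)/2 = 6·4·(20-4)/2 = 192 kN·m
Load 2 — point force P=-5 kN at a=10 m (b=L-a=10):
  M_2 = Pbx/L  [x≤a] = (-5)·10·4/20 = -10 kN·m
Load 3 — triangular load w₀=10 kN/m (0→w₀ over full span):
  M_3 = w₀Lx/6 - w₀x³/(6L) = 10·20·4/6 - 10·4³/(6·20) = 128 kN·m
Load 4 — applied couple M₀=2 kN·m at a=20/3 m (b=L-a=40/3):
  M_4 = M₀x/L  [x≤a] = 2·4/20 = 2/5 kN·m
Superposition: M = Σ M_i = 1552/5 kN·m ≈ 310.400000 kN·m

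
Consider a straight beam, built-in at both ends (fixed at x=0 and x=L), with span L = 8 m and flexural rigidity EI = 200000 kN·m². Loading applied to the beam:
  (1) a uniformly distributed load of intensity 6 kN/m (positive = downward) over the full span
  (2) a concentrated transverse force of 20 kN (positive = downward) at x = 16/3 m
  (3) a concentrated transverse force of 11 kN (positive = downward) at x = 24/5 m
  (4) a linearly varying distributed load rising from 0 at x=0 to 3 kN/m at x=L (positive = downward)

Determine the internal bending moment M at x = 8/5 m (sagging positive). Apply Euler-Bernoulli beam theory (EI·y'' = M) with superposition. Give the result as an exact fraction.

Load 1 — uniform load w=6 kN/m over full span:
  M_1 = wLx/2 - wL²/12 - wx²/2 = 6·8·(8/5)/2 - 6·8²/12 - 6·(8/5)²/2 = -32/25 kN·m
Load 2 — point force P=20 kN at a=16/3 m (b=L-a=8/3):
  M_2 = Pb²(3a+b)x/L³ - Pab²/L²  [x≤a] = 20·(8/3)²·(3·(16/3)+(8/3))·(8/5)/8³ - 20·(16/3)·(8/3)²/8² = -32/9 kN·m
Load 3 — point force P=11 kN at a=24/5 m (b=L-a=16/5):
  M_3 = Pb²(3a+b)x/L³ - Pab²/L²  [x≤a] = 11·(16/5)²·(3·(24/5)+(16/5))·(8/5)/8³ - 11·(24/5)·(16/5)²/8² = -1408/625 kN·m
Load 4 — triangular load w₀=3 kN/m (0→w₀ over full span):
  M_4 = 3w₀Lx/20 - w₀L²/30 - w₀x³/(6L) = 3·3·8·(8/5)/20 - 3·8²/30 - 3·(8/5)³/(6·8) = -112/125 kN·m
Superposition: M = Σ M_i = -44912/5625 kN·m ≈ -7.984356 kN·m

M(8/5) = -44912/5625 kN·m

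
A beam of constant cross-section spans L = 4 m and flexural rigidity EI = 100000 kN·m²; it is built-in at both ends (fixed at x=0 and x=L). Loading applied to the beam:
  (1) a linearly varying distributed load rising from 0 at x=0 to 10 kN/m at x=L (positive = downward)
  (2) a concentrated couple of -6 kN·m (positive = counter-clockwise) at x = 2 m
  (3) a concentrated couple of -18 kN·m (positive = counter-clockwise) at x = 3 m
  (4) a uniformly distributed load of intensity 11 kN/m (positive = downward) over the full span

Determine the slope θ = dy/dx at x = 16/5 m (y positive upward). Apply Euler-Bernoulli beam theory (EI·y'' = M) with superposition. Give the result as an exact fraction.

θ(16/5) = 53/1171875 rad

Load 1 — triangular load w₀=10 kN/m (0→w₀ over full span):
  θ_1 = -w₀(2x(L-x)(L-2x)(x+2L)+x²(L-x)²)/(120LEI) = -10·(2·(16/5)·(4-(16/5))·(4-2·(16/5))·((16/5)+2·4)+(16/5)²·(4-(16/5))²)/(120·4·100000) = 32/1171875 rad
Load 2 — applied couple M₀=-6 kN·m at a=2 m (b=L-a=2):
  θ_2 = (R_Ax²/2 - M_Ax - M₀(x-a))/EI  [x>a] with R_A=-9/4, M_A=-3/2 = ((-9/4)·(16/5)²/2 - (-3/2)·(16/5) - (-6)·((16/5)-2))/100000 = 3/625000 rad
Load 3 — applied couple M₀=-18 kN·m at a=3 m (b=L-a=1):
  θ_3 = (R_Ax²/2 - M_Ax - M₀(x-a))/EI  [x>a] with R_A=-81/16, M_A=-45/8 = ((-81/16)·(16/5)²/2 - (-45/8)·(16/5) - (-18)·((16/5)-3))/100000 = -27/625000 rad
Load 4 — uniform load w=11 kN/m over full span:
  θ_4 = -wx(L-x)(L-2x)/(12EI) = -11·(16/5)·(4-(16/5))·(4-2·(16/5))/(12·100000) = 22/390625 rad
Superposition: θ = Σ θ_i = 53/1171875 rad ≈ 0.000045 rad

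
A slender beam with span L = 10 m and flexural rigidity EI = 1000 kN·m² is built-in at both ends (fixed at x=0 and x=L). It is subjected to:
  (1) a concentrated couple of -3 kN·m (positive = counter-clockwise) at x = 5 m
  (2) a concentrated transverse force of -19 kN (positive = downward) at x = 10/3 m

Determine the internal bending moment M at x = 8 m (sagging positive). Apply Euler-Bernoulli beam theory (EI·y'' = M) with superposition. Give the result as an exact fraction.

M(8) = 787/180 kN·m

Load 1 — applied couple M₀=-3 kN·m at a=5 m (b=L-a=5):
  M_1 = R_Ax - M_A - M₀  [x>a] with R_A=-9/20, M_A=-3/4 = (-9/20)·8 - (-3/4) - (-3) = 3/20 kN·m
Load 2 — point force P=-19 kN at a=10/3 m (b=L-a=20/3):
  M_2 = Pa²(a+3b)(L-x)/L³ - Pa²b/L²  [x>a] = (-19)·(10/3)²·((10/3)+3·(20/3))·(10-8)/10³ - (-19)·(10/3)²·(20/3)/10² = 38/9 kN·m
Superposition: M = Σ M_i = 787/180 kN·m ≈ 4.372222 kN·m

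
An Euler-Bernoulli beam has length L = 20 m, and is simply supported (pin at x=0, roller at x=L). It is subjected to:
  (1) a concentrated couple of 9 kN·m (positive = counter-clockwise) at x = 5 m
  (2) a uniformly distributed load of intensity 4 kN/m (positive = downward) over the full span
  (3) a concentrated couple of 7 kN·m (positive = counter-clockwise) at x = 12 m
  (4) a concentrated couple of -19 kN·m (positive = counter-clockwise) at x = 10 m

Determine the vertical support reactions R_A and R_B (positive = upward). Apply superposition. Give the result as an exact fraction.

R_A = 797/20 kN, R_B = 803/20 kN

Load 1 — applied couple M₀=9 kN·m at a=5 m (b=L-a=15):
  R_A = M₀/L = 9/20 kN
  R_B = -M₀/L = -9/20 kN
Load 2 — uniform load w=4 kN/m over full span:
  R_A = wL/2 = 4·20/2 = 40 kN
  R_B = wL/2 = 4·20/2 = 40 kN
Load 3 — applied couple M₀=7 kN·m at a=12 m (b=L-a=8):
  R_A = M₀/L = 7/20 kN
  R_B = -M₀/L = -7/20 kN
Load 4 — applied couple M₀=-19 kN·m at a=10 m (b=L-a=10):
  R_A = M₀/L = (-19)/20 = -19/20 kN
  R_B = -M₀/L = -(-19)/20 = 19/20 kN
Superposition: R_A = 797/20 kN, R_B = 803/20 kN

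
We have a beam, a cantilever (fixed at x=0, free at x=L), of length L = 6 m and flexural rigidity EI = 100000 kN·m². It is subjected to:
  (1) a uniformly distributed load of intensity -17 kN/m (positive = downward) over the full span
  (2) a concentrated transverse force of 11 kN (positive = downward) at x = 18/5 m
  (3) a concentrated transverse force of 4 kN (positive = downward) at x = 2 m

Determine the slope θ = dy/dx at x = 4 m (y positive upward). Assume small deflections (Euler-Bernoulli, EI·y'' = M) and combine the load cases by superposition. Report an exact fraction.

Load 1 — uniform load w=-17 kN/m over full span:
  θ_1 = -wx(x²-3Lx+3L²)/(6EI) = -(-17)·4·(4²-3·6·4+3·6²)/(6·100000) = 221/37500 rad
Load 2 — point force P=11 kN at a=18/5 m (b=L-a=12/5):
  θ_2 = -Pa²/(2EI)  [x>a] = -11·(18/5)²/(2·100000) = -891/1250000 rad
Load 3 — point force P=4 kN at a=2 m (b=L-a=4):
  θ_3 = -Pa²/(2EI)  [x>a] = -4·2²/(2·100000) = -1/12500 rad
Superposition: θ = Σ θ_i = 19127/3750000 rad ≈ 0.005101 rad

θ(4) = 19127/3750000 rad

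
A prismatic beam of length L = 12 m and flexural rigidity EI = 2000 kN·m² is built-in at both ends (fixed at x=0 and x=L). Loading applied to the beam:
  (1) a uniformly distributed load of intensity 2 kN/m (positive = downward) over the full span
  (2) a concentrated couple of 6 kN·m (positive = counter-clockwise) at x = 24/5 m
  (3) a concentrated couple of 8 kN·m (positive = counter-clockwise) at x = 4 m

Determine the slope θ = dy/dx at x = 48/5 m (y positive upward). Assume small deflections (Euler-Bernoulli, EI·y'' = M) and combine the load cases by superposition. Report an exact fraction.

θ(48/5) = 831/78125 rad

Load 1 — uniform load w=2 kN/m over full span:
  θ_1 = -wx(L-x)(L-2x)/(12EI) = -2·(48/5)·(12-(48/5))·(12-2·(48/5))/(12·2000) = 216/15625 rad
Load 2 — applied couple M₀=6 kN·m at a=24/5 m (b=L-a=36/5):
  θ_2 = (R_Ax²/2 - M_Ax - M₀(x-a))/EI  [x>a] with R_A=18/25, M_A=18/25 = ((18/25)·(48/5)²/2 - (18/25)·(48/5) - 6·((48/5)-(24/5)))/2000 = -99/78125 rad
Load 3 — applied couple M₀=8 kN·m at a=4 m (b=L-a=8):
  θ_3 = (R_Ax²/2 - M_Ax - M₀(x-a))/EI  [x>a] with R_A=8/9, M_A=0 = ((8/9)·(48/5)²/2 - 0·(48/5) - 8·((48/5)-4))/2000 = -6/3125 rad
Superposition: θ = Σ θ_i = 831/78125 rad ≈ 0.010637 rad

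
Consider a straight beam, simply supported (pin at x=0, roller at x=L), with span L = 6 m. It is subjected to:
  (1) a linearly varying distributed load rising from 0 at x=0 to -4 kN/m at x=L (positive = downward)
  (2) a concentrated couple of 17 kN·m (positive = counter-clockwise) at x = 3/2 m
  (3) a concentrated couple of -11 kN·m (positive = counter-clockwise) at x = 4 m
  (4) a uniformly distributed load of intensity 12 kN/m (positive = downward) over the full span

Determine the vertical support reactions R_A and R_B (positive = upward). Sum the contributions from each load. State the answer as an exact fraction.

R_A = 33 kN, R_B = 27 kN

Load 1 — triangular load w₀=-4 kN/m (0→w₀ over full span):
  R_A = w₀L/6 = (-4)·6/6 = -4 kN
  R_B = w₀L/3 = (-4)·6/3 = -8 kN
Load 2 — applied couple M₀=17 kN·m at a=3/2 m (b=L-a=9/2):
  R_A = M₀/L = 17/6 kN
  R_B = -M₀/L = -17/6 kN
Load 3 — applied couple M₀=-11 kN·m at a=4 m (b=L-a=2):
  R_A = M₀/L = (-11)/6 = -11/6 kN
  R_B = -M₀/L = -(-11)/6 = 11/6 kN
Load 4 — uniform load w=12 kN/m over full span:
  R_A = wL/2 = 12·6/2 = 36 kN
  R_B = wL/2 = 12·6/2 = 36 kN
Superposition: R_A = 33 kN, R_B = 27 kN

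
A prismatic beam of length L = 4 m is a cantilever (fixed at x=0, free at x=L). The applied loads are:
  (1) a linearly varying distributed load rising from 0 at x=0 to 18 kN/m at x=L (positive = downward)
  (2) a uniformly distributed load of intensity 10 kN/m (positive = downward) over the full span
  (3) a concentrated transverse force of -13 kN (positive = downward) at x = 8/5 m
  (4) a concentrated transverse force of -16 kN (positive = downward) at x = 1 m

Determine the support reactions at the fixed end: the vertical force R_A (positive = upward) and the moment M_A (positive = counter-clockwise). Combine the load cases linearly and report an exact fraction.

Load 1 — triangular load w₀=18 kN/m (0→w₀ over full span):
  R_A = w₀L/2 = 18·4/2 = 36 kN
  M_A = w₀L²/3 = 18·4²/3 = 96 kN·m
Load 2 — uniform load w=10 kN/m over full span:
  R_A = wL = 10·4 = 40 kN
  M_A = wL²/2 = 10·4²/2 = 80 kN·m
Load 3 — point force P=-13 kN at a=8/5 m (b=L-a=12/5):
  R_A = P = (-13) = -13 kN
  M_A = Pa = (-13)·(8/5) = -104/5 kN·m
Load 4 — point force P=-16 kN at a=1 m (b=L-a=3):
  R_A = P = (-16) = -16 kN
  M_A = Pa = (-16)·1 = -16 kN·m
Superposition: R_A = 47 kN, M_A = 696/5 kN·m

R_A = 47 kN, M_A = 696/5 kN·m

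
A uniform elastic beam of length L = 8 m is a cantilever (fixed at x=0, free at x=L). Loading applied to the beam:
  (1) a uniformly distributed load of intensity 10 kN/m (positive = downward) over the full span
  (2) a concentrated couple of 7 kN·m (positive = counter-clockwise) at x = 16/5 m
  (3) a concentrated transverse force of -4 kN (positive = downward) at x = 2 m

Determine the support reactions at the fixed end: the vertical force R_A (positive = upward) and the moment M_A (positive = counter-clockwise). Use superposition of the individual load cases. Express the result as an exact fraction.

R_A = 76 kN, M_A = 305 kN·m

Load 1 — uniform load w=10 kN/m over full span:
  R_A = wL = 10·8 = 80 kN
  M_A = wL²/2 = 10·8²/2 = 320 kN·m
Load 2 — applied couple M₀=7 kN·m at a=16/5 m (b=L-a=24/5):
  R_A = 0 kN
  M_A = -M₀ = -7 kN·m
Load 3 — point force P=-4 kN at a=2 m (b=L-a=6):
  R_A = P = (-4) = -4 kN
  M_A = Pa = (-4)·2 = -8 kN·m
Superposition: R_A = 76 kN, M_A = 305 kN·m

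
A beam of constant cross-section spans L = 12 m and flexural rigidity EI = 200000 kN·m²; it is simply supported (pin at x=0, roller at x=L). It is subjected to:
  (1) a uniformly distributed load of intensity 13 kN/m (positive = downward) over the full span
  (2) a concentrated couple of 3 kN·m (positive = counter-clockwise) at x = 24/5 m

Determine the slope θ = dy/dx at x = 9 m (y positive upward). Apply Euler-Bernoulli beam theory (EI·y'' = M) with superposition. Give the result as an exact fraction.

θ(9) = 128301/40000000 rad

Load 1 — uniform load w=13 kN/m over full span:
  θ_1 = -w(L³-6Lx²+4x³)/(24EI) = -13·(12³-6·12·9²+4·9³)/(24·200000) = 1287/400000 rad
Load 2 — applied couple M₀=3 kN·m at a=24/5 m (b=L-a=36/5):
  θ_2 = (M₀x²/(2L)-M₀(x-a)+C₁)/EI  [x>a] with C₁=M₀(3b²-L²)/(6L)=12/25 = (3·9²/(2·12)-3·(9-(24/5))+(12/25))/200000 = -399/40000000 rad
Superposition: θ = Σ θ_i = 128301/40000000 rad ≈ 0.003208 rad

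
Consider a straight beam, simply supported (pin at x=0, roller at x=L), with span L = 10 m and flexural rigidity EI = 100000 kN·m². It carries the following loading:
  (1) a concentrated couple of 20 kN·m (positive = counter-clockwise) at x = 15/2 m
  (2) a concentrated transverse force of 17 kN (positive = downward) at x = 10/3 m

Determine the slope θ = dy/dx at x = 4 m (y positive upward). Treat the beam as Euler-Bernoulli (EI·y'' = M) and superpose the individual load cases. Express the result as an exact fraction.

Load 1 — applied couple M₀=20 kN·m at a=15/2 m (b=L-a=5/2):
  θ_1 = (M₀x²/(2L)+C₁)/EI  [x≤a] with C₁=M₀(3b²-L²)/(6L)=-325/12 = (20·4²/(2·10)+(-325/12))/100000 = -133/1200000 rad
Load 2 — point force P=17 kN at a=10/3 m (b=L-a=20/3):
  θ_2 = -Pa(2L²-6Lx+3x²+a²)/(6LEI)  [x>a] = -17·(10/3)·(2·10²-6·10·4+3·4²+(10/3)²)/(6·10·100000) = -731/4050000 rad
Superposition: θ = Σ θ_i = -9439/32400000 rad ≈ -0.000291 rad

θ(4) = -9439/32400000 rad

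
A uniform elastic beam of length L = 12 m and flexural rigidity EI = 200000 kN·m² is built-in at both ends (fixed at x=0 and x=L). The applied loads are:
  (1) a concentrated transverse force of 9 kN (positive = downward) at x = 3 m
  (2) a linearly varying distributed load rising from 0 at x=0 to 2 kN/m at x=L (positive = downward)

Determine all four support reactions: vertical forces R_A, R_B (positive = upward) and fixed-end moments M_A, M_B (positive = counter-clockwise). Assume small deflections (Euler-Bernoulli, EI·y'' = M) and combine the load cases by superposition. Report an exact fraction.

Load 1 — point force P=9 kN at a=3 m (b=L-a=9):
  R_A = Pb²(3a+b)/L³ = 9·9²·(3·3+9)/12³ = 243/32 kN
  M_A = Pab²/L² = 9·3·9²/12² = 243/16 kN·m
  R_B = Pa²(a+3b)/L³ = 9·3²·(3+3·9)/12³ = 45/32 kN
  M_B = -Pa²b/L² = -9·3²·9/12² = -81/16 kN·m
Load 2 — triangular load w₀=2 kN/m (0→w₀ over full span):
  R_A = 3w₀L/20 = 3·2·12/20 = 18/5 kN
  M_A = w₀L²/30 = 2·12²/30 = 48/5 kN·m
  R_B = 7w₀L/20 = 7·2·12/20 = 42/5 kN
  M_B = -w₀L²/20 = -2·12²/20 = -72/5 kN·m
Superposition: R_A = 1791/160 kN, M_A = 1983/80 kN·m, R_B = 1569/160 kN, M_B = -1557/80 kN·m

R_A = 1791/160 kN, M_A = 1983/80 kN·m, R_B = 1569/160 kN, M_B = -1557/80 kN·m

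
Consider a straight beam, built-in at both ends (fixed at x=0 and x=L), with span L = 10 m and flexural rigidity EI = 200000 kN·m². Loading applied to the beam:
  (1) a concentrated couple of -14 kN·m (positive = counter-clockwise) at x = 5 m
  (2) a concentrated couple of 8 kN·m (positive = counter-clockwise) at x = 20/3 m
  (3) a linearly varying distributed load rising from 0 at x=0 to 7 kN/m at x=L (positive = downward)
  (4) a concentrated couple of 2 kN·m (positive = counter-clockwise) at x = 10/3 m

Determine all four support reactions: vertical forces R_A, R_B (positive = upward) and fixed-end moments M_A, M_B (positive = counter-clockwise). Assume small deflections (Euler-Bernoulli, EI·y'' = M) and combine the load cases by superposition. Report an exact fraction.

Load 1 — applied couple M₀=-14 kN·m at a=5 m (b=L-a=5):
  R_A = 6M₀ab/L³ = 6·(-14)·5·5/10³ = -21/10 kN
  M_A = M₀b(2a-b)/L² = (-14)·5·(2·5-5)/10² = -7/2 kN·m
  R_B = -6M₀ab/L³ = -6·(-14)·5·5/10³ = 21/10 kN
  M_B = M₀a(2b-a)/L² = (-14)·5·(2·5-5)/10² = -7/2 kN·m
Load 2 — applied couple M₀=8 kN·m at a=20/3 m (b=L-a=10/3):
  R_A = 6M₀ab/L³ = 6·8·(20/3)·(10/3)/10³ = 16/15 kN
  M_A = M₀b(2a-b)/L² = 8·(10/3)·(2·(20/3)-(10/3))/10² = 8/3 kN·m
  R_B = -6M₀ab/L³ = -6·8·(20/3)·(10/3)/10³ = -16/15 kN
  M_B = M₀a(2b-a)/L² = 8·(20/3)·(2·(10/3)-(20/3))/10² = 0 kN·m
Load 3 — triangular load w₀=7 kN/m (0→w₀ over full span):
  R_A = 3w₀L/20 = 3·7·10/20 = 21/2 kN
  M_A = w₀L²/30 = 7·10²/30 = 70/3 kN·m
  R_B = 7w₀L/20 = 7·7·10/20 = 49/2 kN
  M_B = -w₀L²/20 = -7·10²/20 = -35 kN·m
Load 4 — applied couple M₀=2 kN·m at a=10/3 m (b=L-a=20/3):
  R_A = 6M₀ab/L³ = 6·2·(10/3)·(20/3)/10³ = 4/15 kN
  M_A = M₀b(2a-b)/L² = 2·(20/3)·(2·(10/3)-(20/3))/10² = 0 kN·m
  R_B = -6M₀ab/L³ = -6·2·(10/3)·(20/3)/10³ = -4/15 kN
  M_B = M₀a(2b-a)/L² = 2·(10/3)·(2·(20/3)-(10/3))/10² = 2/3 kN·m
Superposition: R_A = 146/15 kN, M_A = 45/2 kN·m, R_B = 379/15 kN, M_B = -227/6 kN·m

R_A = 146/15 kN, M_A = 45/2 kN·m, R_B = 379/15 kN, M_B = -227/6 kN·m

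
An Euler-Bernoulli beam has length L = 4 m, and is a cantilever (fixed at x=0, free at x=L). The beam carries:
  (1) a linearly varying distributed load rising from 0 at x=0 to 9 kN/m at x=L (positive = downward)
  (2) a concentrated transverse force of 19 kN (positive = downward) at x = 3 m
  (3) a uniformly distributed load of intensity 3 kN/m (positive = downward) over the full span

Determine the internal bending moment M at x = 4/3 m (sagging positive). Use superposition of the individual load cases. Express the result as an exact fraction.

Load 1 — triangular load w₀=9 kN/m (0→w₀ over full span):
  M_1 = w₀Lx/2 - w₀L²/3 - w₀x³/(6L) = 9·4·(4/3)/2 - 9·4²/3 - 9·(4/3)³/(6·4) = -224/9 kN·m
Load 2 — point force P=19 kN at a=3 m (b=L-a=1):
  M_2 = -P(a-x)  [x≤a] = -19·(3-(4/3)) = -95/3 kN·m
Load 3 — uniform load w=3 kN/m over full span:
  M_3 = -w(L-x)²/2 = -3·(4-(4/3))²/2 = -32/3 kN·m
Superposition: M = Σ M_i = -605/9 kN·m ≈ -67.222222 kN·m

M(4/3) = -605/9 kN·m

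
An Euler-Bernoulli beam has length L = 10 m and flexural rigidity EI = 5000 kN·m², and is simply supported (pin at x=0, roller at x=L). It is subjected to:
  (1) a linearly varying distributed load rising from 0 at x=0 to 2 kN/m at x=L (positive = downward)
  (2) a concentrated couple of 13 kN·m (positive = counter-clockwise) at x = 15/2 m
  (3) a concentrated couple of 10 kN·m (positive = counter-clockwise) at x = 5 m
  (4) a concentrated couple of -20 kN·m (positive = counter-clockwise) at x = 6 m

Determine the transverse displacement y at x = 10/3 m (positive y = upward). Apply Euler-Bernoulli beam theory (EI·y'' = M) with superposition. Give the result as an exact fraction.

y(10/3) = -143093/5832000 m

Load 1 — triangular load w₀=2 kN/m (0→w₀ over full span):
  y_1 = -w₀x(7L⁴-10L²x²+3x⁴)/(360LEI) = -2·(10/3)·(7·10⁴-10·10²·(10/3)²+3·(10/3)⁴)/(360·10·5000) = -16/729 m
Load 2 — applied couple M₀=13 kN·m at a=15/2 m (b=L-a=5/2):
  y_2 = (M₀x³/(6L)+C₁x)/EI  [x≤a] with C₁=M₀(3b²-L²)/(6L)=-845/48 = (13·(10/3)³/(6·10)+(-845/48)·(10/3))/5000 = -1313/129600 m
Load 3 — applied couple M₀=10 kN·m at a=5 m (b=L-a=5):
  y_3 = (M₀x³/(6L)+C₁x)/EI  [x≤a] with C₁=M₀(3b²-L²)/(6L)=-25/6 = (10·(10/3)³/(6·10)+(-25/6)·(10/3))/5000 = -1/648 m
Load 4 — applied couple M₀=-20 kN·m at a=6 m (b=L-a=4):
  y_4 = (M₀x³/(6L)+C₁x)/EI  [x≤a] with C₁=M₀(3b²-L²)/(6L)=52/3 = ((-20)·(10/3)³/(6·10)+(52/3)·(10/3))/5000 = 92/10125 m
Superposition: y = Σ y_i = -143093/5832000 m ≈ -0.024536 m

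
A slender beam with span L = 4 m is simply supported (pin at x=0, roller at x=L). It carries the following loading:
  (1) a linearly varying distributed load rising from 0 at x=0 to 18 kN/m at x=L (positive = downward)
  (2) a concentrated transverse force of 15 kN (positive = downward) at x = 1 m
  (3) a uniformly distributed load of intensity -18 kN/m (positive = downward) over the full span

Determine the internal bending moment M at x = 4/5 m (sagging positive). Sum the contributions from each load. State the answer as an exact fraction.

Load 1 — triangular load w₀=18 kN/m (0→w₀ over full span):
  M_1 = w₀Lx/6 - w₀x³/(6L) = 18·4·(4/5)/6 - 18·(4/5)³/(6·4) = 1152/125 kN·m
Load 2 — point force P=15 kN at a=1 m (b=L-a=3):
  M_2 = Pbx/L  [x≤a] = 15·3·(4/5)/4 = 9 kN·m
Load 3 — uniform load w=-18 kN/m over full span:
  M_3 = wx(L-x)/2 = (-18)·(4/5)·(4-(4/5))/2 = -576/25 kN·m
Superposition: M = Σ M_i = -603/125 kN·m ≈ -4.824000 kN·m

M(4/5) = -603/125 kN·m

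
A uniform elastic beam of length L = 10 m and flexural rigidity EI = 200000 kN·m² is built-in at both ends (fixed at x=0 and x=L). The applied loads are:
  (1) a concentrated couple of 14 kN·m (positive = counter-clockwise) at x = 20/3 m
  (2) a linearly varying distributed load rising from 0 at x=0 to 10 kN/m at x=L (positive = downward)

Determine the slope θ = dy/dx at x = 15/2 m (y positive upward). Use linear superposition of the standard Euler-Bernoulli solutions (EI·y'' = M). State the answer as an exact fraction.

θ(15/2) = 3523/15360000 rad

Load 1 — applied couple M₀=14 kN·m at a=20/3 m (b=L-a=10/3):
  θ_1 = (R_Ax²/2 - M_Ax - M₀(x-a))/EI  [x>a] with R_A=28/15, M_A=14/3 = ((28/15)·(15/2)²/2 - (14/3)·(15/2) - 14·((15/2)-(20/3)))/200000 = 7/240000 rad
Load 2 — triangular load w₀=10 kN/m (0→w₀ over full span):
  θ_2 = -w₀(2x(L-x)(L-2x)(x+2L)+x²(L-x)²)/(120LEI) = -10·(2·(15/2)·(10-(15/2))·(10-2·(15/2))·((15/2)+2·10)+(15/2)²·(10-(15/2))²)/(120·10·200000) = 41/204800 rad
Superposition: θ = Σ θ_i = 3523/15360000 rad ≈ 0.000229 rad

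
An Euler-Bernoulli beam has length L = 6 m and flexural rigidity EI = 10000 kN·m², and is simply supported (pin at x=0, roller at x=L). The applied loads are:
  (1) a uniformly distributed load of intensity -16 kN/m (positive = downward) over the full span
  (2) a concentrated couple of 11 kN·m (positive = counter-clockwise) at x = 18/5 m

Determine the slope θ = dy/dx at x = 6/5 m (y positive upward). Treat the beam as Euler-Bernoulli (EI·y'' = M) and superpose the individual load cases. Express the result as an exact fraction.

Load 1 — uniform load w=-16 kN/m over full span:
  θ_1 = -w(L³-6Lx²+4x³)/(24EI) = -(-16)·(6³-6·6·(6/5)²+4·(6/5)³)/(24·10000) = 891/78125 rad
Load 2 — applied couple M₀=11 kN·m at a=18/5 m (b=L-a=12/5):
  θ_2 = (M₀x²/(2L)+C₁)/EI  [x≤a] with C₁=M₀(3b²-L²)/(6L)=-143/25 = (11·(6/5)²/(2·6)+(-143/25))/10000 = -11/25000 rad
Superposition: θ = Σ θ_i = 6853/625000 rad ≈ 0.010965 rad

θ(6/5) = 6853/625000 rad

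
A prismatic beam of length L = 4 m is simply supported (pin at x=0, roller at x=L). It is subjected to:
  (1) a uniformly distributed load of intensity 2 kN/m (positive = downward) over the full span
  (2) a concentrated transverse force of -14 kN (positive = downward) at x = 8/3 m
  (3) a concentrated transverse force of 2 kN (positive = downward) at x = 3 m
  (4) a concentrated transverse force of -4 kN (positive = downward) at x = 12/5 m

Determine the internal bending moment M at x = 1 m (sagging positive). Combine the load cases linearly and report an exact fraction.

M(1) = -83/30 kN·m

Load 1 — uniform load w=2 kN/m over full span:
  M_1 = wx(L-x)/2 = 2·1·(4-1)/2 = 3 kN·m
Load 2 — point force P=-14 kN at a=8/3 m (b=L-a=4/3):
  M_2 = Pbx/L  [x≤a] = (-14)·(4/3)·1/4 = -14/3 kN·m
Load 3 — point force P=2 kN at a=3 m (b=L-a=1):
  M_3 = Pbx/L  [x≤a] = 2·1·1/4 = 1/2 kN·m
Load 4 — point force P=-4 kN at a=12/5 m (b=L-a=8/5):
  M_4 = Pbx/L  [x≤a] = (-4)·(8/5)·1/4 = -8/5 kN·m
Superposition: M = Σ M_i = -83/30 kN·m ≈ -2.766667 kN·m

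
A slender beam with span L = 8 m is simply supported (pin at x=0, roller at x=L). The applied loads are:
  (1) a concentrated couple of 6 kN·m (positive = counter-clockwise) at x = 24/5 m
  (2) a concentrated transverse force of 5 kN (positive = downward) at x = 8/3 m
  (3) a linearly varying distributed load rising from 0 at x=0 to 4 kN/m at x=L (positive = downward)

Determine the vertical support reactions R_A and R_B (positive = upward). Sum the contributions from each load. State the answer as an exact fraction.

Load 1 — applied couple M₀=6 kN·m at a=24/5 m (b=L-a=16/5):
  R_A = M₀/L = 6/8 = 3/4 kN
  R_B = -M₀/L = -6/8 = -3/4 kN
Load 2 — point force P=5 kN at a=8/3 m (b=L-a=16/3):
  R_A = Pb/L = 5·(16/3)/8 = 10/3 kN
  R_B = Pa/L = 5·(8/3)/8 = 5/3 kN
Load 3 — triangular load w₀=4 kN/m (0→w₀ over full span):
  R_A = w₀L/6 = 4·8/6 = 16/3 kN
  R_B = w₀L/3 = 4·8/3 = 32/3 kN
Superposition: R_A = 113/12 kN, R_B = 139/12 kN

R_A = 113/12 kN, R_B = 139/12 kN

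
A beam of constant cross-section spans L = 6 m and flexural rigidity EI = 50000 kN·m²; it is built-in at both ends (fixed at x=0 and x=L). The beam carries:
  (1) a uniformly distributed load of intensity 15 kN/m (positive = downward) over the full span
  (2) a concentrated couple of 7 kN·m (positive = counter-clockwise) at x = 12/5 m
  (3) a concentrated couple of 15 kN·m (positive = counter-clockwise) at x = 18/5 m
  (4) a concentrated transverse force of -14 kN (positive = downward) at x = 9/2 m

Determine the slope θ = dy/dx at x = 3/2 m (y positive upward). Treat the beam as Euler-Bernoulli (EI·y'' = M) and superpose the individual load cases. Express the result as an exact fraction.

θ(3/2) = -78039/160000000 rad

Load 1 — uniform load w=15 kN/m over full span:
  θ_1 = -wx(L-x)(L-2x)/(12EI) = -15·(3/2)·(6-(3/2))·(6-2·(3/2))/(12·50000) = -81/160000 rad
Load 2 — applied couple M₀=7 kN·m at a=12/5 m (b=L-a=18/5):
  θ_2 = (R_Ax²/2 - M_Ax)/EI  [x≤a] with R_A=42/25, M_A=21/25 = ((42/25)·(3/2)²/2 - (21/25)·(3/2))/50000 = 63/5000000 rad
Load 3 — applied couple M₀=15 kN·m at a=18/5 m (b=L-a=12/5):
  θ_3 = (R_Ax²/2 - M_Ax)/EI  [x≤a] with R_A=18/5, M_A=24/5 = ((18/5)·(3/2)²/2 - (24/5)·(3/2))/50000 = -63/1000000 rad
Load 4 — point force P=-14 kN at a=9/2 m (b=L-a=3/2):
  θ_4 = -Pb²x(2aL-(3a+b)x)/(2L³EI)  [x≤a] = -(-14)·(3/2)²·(3/2)·(2·(9/2)·6-(3·(9/2)+(3/2))·(3/2))/(2·6³·50000) = 441/6400000 rad
Superposition: θ = Σ θ_i = -78039/160000000 rad ≈ -0.000488 rad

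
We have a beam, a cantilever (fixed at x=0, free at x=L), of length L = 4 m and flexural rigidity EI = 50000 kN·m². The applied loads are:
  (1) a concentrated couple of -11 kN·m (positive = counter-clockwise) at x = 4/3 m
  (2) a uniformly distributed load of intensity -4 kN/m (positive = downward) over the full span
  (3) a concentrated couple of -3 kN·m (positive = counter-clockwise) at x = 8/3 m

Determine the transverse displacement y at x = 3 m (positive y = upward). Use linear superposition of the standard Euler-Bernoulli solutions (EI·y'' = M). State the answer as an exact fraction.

y(3) = 683/900000 m

Load 1 — applied couple M₀=-11 kN·m at a=4/3 m (b=L-a=8/3):
  y_1 = M₀a(2x-a)/(2EI)  [x>a] = (-11)·(4/3)·(2·3-(4/3))/(2·50000) = -77/112500 m
Load 2 — uniform load w=-4 kN/m over full span:
  y_2 = -wx²(x²-4Lx+6L²)/(24EI) = -(-4)·3²·(3²-4·4·3+6·4²)/(24·50000) = 171/100000 m
Load 3 — applied couple M₀=-3 kN·m at a=8/3 m (b=L-a=4/3):
  y_3 = M₀a(2x-a)/(2EI)  [x>a] = (-3)·(8/3)·(2·3-(8/3))/(2·50000) = -1/3750 m
Superposition: y = Σ y_i = 683/900000 m ≈ 0.000759 m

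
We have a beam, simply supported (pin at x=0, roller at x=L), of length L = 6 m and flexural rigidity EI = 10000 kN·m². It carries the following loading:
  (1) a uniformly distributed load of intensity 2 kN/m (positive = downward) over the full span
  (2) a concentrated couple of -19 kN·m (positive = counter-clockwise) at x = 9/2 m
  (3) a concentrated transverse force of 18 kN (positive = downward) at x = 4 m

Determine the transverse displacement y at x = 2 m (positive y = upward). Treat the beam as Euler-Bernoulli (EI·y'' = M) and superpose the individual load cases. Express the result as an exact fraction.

Load 1 — uniform load w=2 kN/m over full span:
  y_1 = -wx(L³-2Lx²+x³)/(24EI) = -2·2·(6³-2·6·2²+2³)/(24·10000) = -11/3750 m
Load 2 — applied couple M₀=-19 kN·m at a=9/2 m (b=L-a=3/2):
  y_2 = (M₀x³/(6L)+C₁x)/EI  [x≤a] with C₁=M₀(3b²-L²)/(6L)=247/16 = ((-19)·2³/(6·6)+(247/16)·2)/10000 = 1919/720000 m
Load 3 — point force P=18 kN at a=4 m (b=L-a=2):
  y_3 = -Pbx(L²-b²-x²)/(6LEI)  [x≤a] = -18·2·2·(6²-2²-2²)/(6·6·10000) = -7/1250 m
Superposition: y = Σ y_i = -169/28800 m ≈ -0.005868 m

y(2) = -169/28800 m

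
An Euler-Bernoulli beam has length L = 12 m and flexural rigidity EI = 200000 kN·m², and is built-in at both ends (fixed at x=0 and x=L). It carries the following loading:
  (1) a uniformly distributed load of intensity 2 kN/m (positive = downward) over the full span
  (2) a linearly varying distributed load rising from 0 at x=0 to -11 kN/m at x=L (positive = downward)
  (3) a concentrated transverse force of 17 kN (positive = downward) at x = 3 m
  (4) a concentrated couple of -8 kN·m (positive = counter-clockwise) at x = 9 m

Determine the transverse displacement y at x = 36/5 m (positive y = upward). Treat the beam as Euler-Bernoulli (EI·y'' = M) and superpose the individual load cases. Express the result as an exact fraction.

Load 1 — uniform load w=2 kN/m over full span:
  y_1 = -wx²(L-x)²/(24EI) = -2·(36/5)²·(12-(36/5))²/(24·200000) = -972/1953125 m
Load 2 — triangular load w₀=-11 kN/m (0→w₀ over full span):
  y_2 = -w₀x²(L-x)²(x+2L)/(120LEI) = -(-11)·(36/5)²·(12-(36/5))²·((36/5)+2·12)/(120·12·200000) = 69498/48828125 m
Load 3 — point force P=17 kN at a=3 m (b=L-a=9):
  y_3 = -Pa²(L-x)²(3bL-(3b+a)(L-x))/(6L³EI)  [x>a] = -17·3²·(12-(36/5))²·(3·9·12-(3·9+3)·(12-(36/5)))/(6·12³·200000) = -153/500000 m
Load 4 — applied couple M₀=-8 kN·m at a=9 m (b=L-a=3):
  y_4 = (R_Ax³/6 - M_Ax²/2)/EI  [x≤a] with R_A=-3/4, M_A=-5/2 = ((-3/4)·(36/5)³/6 - (-5/2)·(36/5)²/2)/200000 = 567/6250000 m
Superposition: y = Σ y_i = 1109961/1562500000 m ≈ 0.000710 m

y(36/5) = 1109961/1562500000 m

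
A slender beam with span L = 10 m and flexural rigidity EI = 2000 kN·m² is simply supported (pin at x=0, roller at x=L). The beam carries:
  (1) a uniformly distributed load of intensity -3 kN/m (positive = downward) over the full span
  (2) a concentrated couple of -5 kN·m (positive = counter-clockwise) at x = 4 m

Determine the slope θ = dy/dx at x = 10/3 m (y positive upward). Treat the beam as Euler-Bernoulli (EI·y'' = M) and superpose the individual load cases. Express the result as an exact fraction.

Load 1 — uniform load w=-3 kN/m over full span:
  θ_1 = -w(L³-6Lx²+4x³)/(24EI) = -(-3)·(10³-6·10·(10/3)²+4·(10/3)³)/(24·2000) = 13/432 rad
Load 2 — applied couple M₀=-5 kN·m at a=4 m (b=L-a=6):
  θ_2 = (M₀x²/(2L)+C₁)/EI  [x≤a] with C₁=M₀(3b²-L²)/(6L)=-2/3 = ((-5)·(10/3)²/(2·10)+(-2/3))/2000 = -31/18000 rad
Superposition: θ = Σ θ_i = 383/13500 rad ≈ 0.028370 rad

θ(10/3) = 383/13500 rad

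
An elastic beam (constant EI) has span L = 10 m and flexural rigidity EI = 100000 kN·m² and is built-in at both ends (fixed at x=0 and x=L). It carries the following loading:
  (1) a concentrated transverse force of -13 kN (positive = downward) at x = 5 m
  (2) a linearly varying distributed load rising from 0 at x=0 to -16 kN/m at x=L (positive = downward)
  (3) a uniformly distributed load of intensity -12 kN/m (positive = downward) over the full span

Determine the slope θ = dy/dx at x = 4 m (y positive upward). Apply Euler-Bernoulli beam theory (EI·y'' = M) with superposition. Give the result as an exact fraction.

Load 1 — point force P=-13 kN at a=5 m (b=L-a=5):
  θ_1 = -Pb²x(2aL-(3a+b)x)/(2L³EI)  [x≤a] = -(-13)·5²·4·(2·5·10-(3·5+5)·4)/(2·10³·100000) = 13/100000 rad
Load 2 — triangular load w₀=-16 kN/m (0→w₀ over full span):
  θ_2 = -w₀(2x(L-x)(L-2x)(x+2L)+x²(L-x)²)/(120LEI) = -(-16)·(2·4·(10-4)·(10-2·4)·(4+2·10)+4²·(10-4)²)/(120·10·100000) = 6/15625 rad
Load 3 — uniform load w=-12 kN/m over full span:
  θ_3 = -wx(L-x)(L-2x)/(12EI) = -(-12)·4·(10-4)·(10-2·4)/(12·100000) = 3/6250 rad
Superposition: θ = Σ θ_i = 497/500000 rad ≈ 0.000994 rad

θ(4) = 497/500000 rad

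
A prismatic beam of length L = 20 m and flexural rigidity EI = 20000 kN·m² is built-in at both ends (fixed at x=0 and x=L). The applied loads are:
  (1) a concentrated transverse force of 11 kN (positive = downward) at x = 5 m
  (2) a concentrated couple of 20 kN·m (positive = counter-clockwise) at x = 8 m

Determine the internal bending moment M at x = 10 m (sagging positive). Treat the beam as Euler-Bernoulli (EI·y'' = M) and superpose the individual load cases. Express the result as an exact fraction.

M(10) = -9/8 kN·m

Load 1 — point force P=11 kN at a=5 m (b=L-a=15):
  M_1 = Pa²(a+3b)(L-x)/L³ - Pa²b/L²  [x>a] = 11·5²·(5+3·15)·(20-10)/20³ - 11·5²·15/20² = 55/8 kN·m
Load 2 — applied couple M₀=20 kN·m at a=8 m (b=L-a=12):
  M_2 = R_Ax - M_A - M₀  [x>a] with R_A=36/25, M_A=12/5 = (36/25)·10 - (12/5) - 20 = -8 kN·m
Superposition: M = Σ M_i = -9/8 kN·m ≈ -1.125000 kN·m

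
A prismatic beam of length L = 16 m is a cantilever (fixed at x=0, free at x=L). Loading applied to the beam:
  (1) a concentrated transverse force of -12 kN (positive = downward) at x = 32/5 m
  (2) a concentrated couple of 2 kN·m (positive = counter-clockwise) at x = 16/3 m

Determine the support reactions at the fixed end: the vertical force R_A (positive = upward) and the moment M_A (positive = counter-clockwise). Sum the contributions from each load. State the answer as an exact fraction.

R_A = -12 kN, M_A = -394/5 kN·m

Load 1 — point force P=-12 kN at a=32/5 m (b=L-a=48/5):
  R_A = P = (-12) = -12 kN
  M_A = Pa = (-12)·(32/5) = -384/5 kN·m
Load 2 — applied couple M₀=2 kN·m at a=16/3 m (b=L-a=32/3):
  R_A = 0 kN
  M_A = -M₀ = -2 kN·m
Superposition: R_A = -12 kN, M_A = -394/5 kN·m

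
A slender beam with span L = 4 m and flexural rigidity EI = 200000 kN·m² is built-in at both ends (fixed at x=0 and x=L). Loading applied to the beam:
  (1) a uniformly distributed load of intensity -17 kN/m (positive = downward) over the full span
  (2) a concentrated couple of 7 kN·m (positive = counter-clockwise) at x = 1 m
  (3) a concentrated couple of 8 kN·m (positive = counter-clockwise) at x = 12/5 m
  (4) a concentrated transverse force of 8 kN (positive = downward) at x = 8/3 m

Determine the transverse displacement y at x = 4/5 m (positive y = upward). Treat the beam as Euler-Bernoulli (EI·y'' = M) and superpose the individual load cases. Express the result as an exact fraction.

y(4/5) = 2063051/101250000000 m

Load 1 — uniform load w=-17 kN/m over full span:
  y_1 = -wx²(L-x)²/(24EI) = -(-17)·(4/5)²·(4-(4/5))²/(24·200000) = 136/5859375 m
Load 2 — applied couple M₀=7 kN·m at a=1 m (b=L-a=3):
  y_2 = (R_Ax³/6 - M_Ax²/2)/EI  [x≤a] with R_A=63/32, M_A=-21/16 = ((63/32)·(4/5)³/6 - (-21/16)·(4/5)²/2)/200000 = 147/50000000 m
Load 3 — applied couple M₀=8 kN·m at a=12/5 m (b=L-a=8/5):
  y_3 = (R_Ax³/6 - M_Ax²/2)/EI  [x≤a] with R_A=72/25, M_A=64/25 = ((72/25)·(4/5)³/6 - (64/25)·(4/5)²/2)/200000 = -28/9765625 m
Load 4 — point force P=8 kN at a=8/3 m (b=L-a=4/3):
  y_4 = -Pb²x²(3aL-(3a+b)x)/(6L³EI)  [x≤a] = -8·(4/3)²·(4/5)²·(3·(8/3)·4-(3·(8/3)+(4/3))·(4/5))/(6·4³·200000) = -92/31640625 m
Superposition: y = Σ y_i = 2063051/101250000000 m ≈ 0.000020 m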